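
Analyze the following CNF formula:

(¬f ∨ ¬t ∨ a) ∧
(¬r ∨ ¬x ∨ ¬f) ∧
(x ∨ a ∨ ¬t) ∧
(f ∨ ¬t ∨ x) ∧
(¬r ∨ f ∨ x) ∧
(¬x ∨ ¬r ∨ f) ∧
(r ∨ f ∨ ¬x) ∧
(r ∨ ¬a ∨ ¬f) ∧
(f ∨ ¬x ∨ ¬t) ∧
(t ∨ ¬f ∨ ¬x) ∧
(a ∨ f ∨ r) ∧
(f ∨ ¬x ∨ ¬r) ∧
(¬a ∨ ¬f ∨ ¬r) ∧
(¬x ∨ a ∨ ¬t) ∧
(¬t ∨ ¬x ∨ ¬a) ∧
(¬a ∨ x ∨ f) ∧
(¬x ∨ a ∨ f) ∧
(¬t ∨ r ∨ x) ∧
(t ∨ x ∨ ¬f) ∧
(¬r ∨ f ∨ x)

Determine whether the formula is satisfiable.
No

No, the formula is not satisfiable.

No assignment of truth values to the variables can make all 20 clauses true simultaneously.

The formula is UNSAT (unsatisfiable).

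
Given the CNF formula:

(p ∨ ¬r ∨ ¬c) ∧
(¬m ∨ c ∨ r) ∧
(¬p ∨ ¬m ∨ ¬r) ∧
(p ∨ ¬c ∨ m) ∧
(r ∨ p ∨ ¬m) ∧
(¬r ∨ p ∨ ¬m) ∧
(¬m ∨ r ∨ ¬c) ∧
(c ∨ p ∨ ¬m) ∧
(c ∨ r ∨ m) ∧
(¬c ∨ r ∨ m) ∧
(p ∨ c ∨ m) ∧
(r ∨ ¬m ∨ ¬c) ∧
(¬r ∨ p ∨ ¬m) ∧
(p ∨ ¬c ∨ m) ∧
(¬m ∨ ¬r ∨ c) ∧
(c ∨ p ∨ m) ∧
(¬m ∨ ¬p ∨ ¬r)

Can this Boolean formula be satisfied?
Yes

Yes, the formula is satisfiable.

One satisfying assignment is: p=True, c=False, m=False, r=True

Verification: With this assignment, all 17 clauses evaluate to true.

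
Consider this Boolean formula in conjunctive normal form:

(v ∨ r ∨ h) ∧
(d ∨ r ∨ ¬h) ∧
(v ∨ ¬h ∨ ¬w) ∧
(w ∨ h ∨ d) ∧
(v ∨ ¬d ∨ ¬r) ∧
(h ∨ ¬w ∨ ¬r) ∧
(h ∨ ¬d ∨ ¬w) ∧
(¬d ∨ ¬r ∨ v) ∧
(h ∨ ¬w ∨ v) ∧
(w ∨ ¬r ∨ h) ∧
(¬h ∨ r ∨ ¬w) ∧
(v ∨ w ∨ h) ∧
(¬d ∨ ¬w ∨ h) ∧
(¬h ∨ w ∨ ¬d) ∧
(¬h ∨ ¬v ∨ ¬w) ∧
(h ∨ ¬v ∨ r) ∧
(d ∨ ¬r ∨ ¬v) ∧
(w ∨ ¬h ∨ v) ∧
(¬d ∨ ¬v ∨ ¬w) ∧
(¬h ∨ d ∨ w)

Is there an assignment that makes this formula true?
No

No, the formula is not satisfiable.

No assignment of truth values to the variables can make all 20 clauses true simultaneously.

The formula is UNSAT (unsatisfiable).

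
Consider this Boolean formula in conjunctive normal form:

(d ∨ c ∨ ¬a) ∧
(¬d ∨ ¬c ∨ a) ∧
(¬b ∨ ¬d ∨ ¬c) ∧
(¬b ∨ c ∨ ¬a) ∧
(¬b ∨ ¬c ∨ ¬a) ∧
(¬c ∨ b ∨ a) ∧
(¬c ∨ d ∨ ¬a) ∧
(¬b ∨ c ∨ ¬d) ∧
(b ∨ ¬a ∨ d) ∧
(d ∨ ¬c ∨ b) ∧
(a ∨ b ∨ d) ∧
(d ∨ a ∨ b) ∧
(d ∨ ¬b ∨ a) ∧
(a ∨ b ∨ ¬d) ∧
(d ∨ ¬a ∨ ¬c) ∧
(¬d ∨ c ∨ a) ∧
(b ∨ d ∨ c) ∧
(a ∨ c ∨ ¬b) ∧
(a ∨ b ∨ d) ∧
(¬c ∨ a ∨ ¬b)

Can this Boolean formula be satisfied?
Yes

Yes, the formula is satisfiable.

One satisfying assignment is: b=False, d=True, c=False, a=True

Verification: With this assignment, all 20 clauses evaluate to true.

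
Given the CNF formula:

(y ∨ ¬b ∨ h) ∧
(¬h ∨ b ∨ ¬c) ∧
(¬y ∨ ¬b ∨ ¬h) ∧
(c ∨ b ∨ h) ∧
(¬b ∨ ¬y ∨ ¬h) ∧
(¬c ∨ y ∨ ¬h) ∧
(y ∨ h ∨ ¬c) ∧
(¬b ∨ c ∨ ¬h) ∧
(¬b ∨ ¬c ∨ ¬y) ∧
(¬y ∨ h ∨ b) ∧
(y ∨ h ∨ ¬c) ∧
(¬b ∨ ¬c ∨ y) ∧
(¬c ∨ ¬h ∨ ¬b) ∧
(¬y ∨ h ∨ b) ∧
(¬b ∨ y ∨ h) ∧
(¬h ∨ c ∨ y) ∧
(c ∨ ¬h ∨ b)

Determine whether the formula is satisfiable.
Yes

Yes, the formula is satisfiable.

One satisfying assignment is: b=True, c=False, h=False, y=True

Verification: With this assignment, all 17 clauses evaluate to true.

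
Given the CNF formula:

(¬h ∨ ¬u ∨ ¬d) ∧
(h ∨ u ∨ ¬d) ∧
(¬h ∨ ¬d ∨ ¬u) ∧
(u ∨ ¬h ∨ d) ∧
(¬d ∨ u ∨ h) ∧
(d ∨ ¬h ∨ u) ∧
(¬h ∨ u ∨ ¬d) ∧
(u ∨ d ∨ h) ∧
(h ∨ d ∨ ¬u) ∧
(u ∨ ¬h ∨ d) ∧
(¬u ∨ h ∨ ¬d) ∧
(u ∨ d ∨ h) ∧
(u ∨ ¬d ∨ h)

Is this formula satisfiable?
Yes

Yes, the formula is satisfiable.

One satisfying assignment is: h=True, d=False, u=True

Verification: With this assignment, all 13 clauses evaluate to true.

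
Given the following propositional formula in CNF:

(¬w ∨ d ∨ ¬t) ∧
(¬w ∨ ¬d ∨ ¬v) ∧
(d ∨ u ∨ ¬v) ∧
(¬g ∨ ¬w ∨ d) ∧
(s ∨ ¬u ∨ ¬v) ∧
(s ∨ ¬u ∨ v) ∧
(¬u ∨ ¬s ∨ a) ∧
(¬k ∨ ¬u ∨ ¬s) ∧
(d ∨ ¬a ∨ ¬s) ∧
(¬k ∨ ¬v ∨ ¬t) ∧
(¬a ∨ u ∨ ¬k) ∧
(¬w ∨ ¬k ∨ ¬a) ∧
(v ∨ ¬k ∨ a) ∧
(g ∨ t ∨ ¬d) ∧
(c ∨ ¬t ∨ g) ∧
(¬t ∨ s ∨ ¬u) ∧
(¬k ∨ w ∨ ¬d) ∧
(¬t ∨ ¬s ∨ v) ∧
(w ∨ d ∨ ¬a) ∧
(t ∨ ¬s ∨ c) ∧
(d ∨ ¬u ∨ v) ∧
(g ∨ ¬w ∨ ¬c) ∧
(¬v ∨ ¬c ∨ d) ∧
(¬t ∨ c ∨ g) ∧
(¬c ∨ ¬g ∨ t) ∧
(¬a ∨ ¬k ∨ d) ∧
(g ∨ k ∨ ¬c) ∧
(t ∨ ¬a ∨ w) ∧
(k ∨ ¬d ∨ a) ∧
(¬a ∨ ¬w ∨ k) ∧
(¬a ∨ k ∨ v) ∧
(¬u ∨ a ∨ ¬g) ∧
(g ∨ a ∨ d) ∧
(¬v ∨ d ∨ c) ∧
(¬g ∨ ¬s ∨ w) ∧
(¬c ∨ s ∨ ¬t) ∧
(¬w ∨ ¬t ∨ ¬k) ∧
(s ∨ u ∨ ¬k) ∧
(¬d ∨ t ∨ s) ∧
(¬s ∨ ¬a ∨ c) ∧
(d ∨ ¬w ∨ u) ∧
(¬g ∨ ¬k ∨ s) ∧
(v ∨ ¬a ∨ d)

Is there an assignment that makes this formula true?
Yes

Yes, the formula is satisfiable.

One satisfying assignment is: k=False, s=False, v=False, u=False, g=True, w=False, c=False, t=False, a=False, d=False

Verification: With this assignment, all 43 clauses evaluate to true.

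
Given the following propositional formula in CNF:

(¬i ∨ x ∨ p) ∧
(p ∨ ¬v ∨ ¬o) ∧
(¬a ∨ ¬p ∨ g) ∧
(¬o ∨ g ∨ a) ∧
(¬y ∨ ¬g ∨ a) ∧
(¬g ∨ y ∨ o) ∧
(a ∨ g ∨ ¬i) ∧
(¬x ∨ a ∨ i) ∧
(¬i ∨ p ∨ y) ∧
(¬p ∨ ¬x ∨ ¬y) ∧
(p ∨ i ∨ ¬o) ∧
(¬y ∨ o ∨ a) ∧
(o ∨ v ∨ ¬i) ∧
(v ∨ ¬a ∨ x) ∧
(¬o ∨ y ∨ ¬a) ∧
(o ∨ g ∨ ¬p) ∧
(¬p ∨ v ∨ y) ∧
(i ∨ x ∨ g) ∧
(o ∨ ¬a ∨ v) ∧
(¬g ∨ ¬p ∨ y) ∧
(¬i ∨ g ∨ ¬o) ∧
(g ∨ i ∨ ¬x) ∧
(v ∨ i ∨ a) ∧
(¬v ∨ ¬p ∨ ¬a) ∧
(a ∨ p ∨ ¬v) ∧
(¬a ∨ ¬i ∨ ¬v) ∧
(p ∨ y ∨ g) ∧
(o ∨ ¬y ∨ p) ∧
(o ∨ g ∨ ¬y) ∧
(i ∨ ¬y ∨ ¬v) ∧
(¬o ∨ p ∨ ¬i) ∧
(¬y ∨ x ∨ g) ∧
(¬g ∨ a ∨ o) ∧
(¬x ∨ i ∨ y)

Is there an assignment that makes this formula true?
No

No, the formula is not satisfiable.

No assignment of truth values to the variables can make all 34 clauses true simultaneously.

The formula is UNSAT (unsatisfiable).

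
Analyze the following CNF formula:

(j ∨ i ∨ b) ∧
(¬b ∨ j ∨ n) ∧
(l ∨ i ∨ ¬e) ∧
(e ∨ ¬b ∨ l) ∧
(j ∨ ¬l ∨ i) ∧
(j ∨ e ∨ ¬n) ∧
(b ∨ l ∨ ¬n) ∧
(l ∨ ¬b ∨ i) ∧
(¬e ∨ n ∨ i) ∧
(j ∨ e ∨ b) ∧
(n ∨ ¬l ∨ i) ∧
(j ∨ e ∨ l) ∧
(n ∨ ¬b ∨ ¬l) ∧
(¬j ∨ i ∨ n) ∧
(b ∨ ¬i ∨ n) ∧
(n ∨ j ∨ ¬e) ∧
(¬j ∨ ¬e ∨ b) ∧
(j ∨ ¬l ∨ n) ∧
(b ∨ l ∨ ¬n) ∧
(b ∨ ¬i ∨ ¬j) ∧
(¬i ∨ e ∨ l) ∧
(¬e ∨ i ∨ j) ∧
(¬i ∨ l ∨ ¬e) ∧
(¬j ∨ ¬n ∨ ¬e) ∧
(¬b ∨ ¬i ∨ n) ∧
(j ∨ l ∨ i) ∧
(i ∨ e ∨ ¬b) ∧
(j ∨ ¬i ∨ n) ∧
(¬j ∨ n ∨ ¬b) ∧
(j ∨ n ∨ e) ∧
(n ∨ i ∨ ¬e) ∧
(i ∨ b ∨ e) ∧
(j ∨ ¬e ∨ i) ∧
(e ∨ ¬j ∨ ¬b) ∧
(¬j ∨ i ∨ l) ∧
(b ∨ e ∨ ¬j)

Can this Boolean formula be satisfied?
Yes

Yes, the formula is satisfiable.

One satisfying assignment is: n=True, j=False, b=False, i=True, e=True, l=True

Verification: With this assignment, all 36 clauses evaluate to true.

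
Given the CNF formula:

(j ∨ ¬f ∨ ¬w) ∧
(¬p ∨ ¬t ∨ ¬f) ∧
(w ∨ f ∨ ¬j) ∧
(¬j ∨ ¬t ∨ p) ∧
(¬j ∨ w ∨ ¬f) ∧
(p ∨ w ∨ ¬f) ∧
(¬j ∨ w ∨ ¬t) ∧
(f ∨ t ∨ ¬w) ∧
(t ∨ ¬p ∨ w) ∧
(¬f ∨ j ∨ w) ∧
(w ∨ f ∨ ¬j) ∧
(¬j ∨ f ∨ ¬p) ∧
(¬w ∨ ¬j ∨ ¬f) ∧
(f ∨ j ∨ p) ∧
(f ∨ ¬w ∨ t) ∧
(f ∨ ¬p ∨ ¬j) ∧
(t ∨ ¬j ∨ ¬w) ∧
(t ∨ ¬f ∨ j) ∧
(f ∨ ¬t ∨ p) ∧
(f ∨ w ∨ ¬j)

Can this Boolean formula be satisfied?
Yes

Yes, the formula is satisfiable.

One satisfying assignment is: w=False, f=False, t=True, j=False, p=True

Verification: With this assignment, all 20 clauses evaluate to true.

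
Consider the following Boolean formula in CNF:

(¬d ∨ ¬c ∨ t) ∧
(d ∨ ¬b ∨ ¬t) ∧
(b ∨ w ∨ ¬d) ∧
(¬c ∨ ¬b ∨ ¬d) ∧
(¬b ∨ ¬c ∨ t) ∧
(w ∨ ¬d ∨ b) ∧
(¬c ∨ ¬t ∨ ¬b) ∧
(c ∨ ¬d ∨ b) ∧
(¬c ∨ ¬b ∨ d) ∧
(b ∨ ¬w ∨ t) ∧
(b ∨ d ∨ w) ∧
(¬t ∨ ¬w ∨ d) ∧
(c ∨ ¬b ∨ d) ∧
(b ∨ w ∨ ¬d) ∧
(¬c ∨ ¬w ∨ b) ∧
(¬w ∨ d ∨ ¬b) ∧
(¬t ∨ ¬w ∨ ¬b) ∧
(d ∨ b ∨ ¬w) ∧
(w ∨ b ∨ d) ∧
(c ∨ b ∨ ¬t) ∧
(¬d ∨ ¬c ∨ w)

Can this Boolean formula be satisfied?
Yes

Yes, the formula is satisfiable.

One satisfying assignment is: w=False, c=False, b=True, t=False, d=True

Verification: With this assignment, all 21 clauses evaluate to true.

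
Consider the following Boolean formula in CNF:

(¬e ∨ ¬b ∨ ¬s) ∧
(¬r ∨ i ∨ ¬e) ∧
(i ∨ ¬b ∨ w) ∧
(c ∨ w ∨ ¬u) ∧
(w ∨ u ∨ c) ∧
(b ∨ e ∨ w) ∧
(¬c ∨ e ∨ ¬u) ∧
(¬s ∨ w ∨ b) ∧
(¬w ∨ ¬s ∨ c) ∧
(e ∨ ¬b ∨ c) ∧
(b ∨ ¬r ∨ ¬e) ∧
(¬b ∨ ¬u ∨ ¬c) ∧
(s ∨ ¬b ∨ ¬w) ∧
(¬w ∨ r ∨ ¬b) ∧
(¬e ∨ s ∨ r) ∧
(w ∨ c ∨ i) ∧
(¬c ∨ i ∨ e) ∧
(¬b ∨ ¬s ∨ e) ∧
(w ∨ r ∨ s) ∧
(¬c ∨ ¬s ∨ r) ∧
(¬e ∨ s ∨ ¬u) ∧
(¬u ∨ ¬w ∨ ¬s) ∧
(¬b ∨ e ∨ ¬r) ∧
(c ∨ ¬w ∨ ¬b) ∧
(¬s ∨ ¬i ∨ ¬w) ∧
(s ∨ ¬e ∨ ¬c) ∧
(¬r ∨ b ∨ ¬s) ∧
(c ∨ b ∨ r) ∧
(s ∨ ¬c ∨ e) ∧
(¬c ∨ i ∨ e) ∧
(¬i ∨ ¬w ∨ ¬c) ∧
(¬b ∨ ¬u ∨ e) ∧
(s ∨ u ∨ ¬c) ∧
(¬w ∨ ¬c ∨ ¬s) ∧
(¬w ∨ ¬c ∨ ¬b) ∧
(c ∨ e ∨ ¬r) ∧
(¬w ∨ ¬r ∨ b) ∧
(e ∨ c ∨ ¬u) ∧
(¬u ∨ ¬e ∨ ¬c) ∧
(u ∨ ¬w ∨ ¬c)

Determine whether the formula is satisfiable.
No

No, the formula is not satisfiable.

No assignment of truth values to the variables can make all 40 clauses true simultaneously.

The formula is UNSAT (unsatisfiable).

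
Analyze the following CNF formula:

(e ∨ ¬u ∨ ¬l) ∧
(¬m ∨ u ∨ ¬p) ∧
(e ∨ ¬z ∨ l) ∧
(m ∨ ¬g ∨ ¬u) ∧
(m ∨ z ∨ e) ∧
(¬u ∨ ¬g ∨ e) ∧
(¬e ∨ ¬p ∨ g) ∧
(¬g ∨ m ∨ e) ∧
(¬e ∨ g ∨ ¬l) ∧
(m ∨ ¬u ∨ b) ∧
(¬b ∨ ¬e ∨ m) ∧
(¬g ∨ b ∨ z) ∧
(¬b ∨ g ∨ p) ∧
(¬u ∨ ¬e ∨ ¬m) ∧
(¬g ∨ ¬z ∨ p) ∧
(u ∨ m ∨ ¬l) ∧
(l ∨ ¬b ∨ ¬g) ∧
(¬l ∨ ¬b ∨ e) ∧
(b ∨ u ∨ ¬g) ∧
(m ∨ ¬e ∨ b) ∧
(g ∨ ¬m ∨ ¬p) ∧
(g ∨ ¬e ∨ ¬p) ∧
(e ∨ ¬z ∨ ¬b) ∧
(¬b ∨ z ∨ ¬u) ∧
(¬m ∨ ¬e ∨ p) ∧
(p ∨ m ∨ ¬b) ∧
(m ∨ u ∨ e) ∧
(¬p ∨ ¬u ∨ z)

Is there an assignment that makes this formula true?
Yes

Yes, the formula is satisfiable.

One satisfying assignment is: u=True, p=False, g=False, e=False, b=False, z=False, l=False, m=True

Verification: With this assignment, all 28 clauses evaluate to true.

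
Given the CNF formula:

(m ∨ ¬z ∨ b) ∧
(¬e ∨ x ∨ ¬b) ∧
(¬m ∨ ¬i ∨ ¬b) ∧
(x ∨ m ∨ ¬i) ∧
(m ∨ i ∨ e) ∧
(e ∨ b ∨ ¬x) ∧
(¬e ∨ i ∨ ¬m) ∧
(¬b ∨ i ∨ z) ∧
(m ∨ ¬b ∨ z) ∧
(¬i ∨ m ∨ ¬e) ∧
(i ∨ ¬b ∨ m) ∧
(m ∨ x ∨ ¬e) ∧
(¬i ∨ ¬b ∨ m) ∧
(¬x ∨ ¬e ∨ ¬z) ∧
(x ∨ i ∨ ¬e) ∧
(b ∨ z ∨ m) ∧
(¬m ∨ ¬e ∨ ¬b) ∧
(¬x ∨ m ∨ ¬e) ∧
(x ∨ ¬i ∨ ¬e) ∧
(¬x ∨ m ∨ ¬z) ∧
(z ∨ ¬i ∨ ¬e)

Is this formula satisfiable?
Yes

Yes, the formula is satisfiable.

One satisfying assignment is: m=True, i=False, b=False, e=False, z=False, x=False

Verification: With this assignment, all 21 clauses evaluate to true.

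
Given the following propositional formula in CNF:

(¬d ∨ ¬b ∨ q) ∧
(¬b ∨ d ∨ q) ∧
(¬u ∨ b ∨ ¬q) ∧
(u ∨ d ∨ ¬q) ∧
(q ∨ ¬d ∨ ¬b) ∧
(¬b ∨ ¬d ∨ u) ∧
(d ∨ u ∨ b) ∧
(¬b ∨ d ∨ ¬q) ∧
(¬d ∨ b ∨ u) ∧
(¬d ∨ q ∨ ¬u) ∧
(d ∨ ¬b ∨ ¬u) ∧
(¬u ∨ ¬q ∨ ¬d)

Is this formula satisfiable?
Yes

Yes, the formula is satisfiable.

One satisfying assignment is: b=False, q=False, u=True, d=False

Verification: With this assignment, all 12 clauses evaluate to true.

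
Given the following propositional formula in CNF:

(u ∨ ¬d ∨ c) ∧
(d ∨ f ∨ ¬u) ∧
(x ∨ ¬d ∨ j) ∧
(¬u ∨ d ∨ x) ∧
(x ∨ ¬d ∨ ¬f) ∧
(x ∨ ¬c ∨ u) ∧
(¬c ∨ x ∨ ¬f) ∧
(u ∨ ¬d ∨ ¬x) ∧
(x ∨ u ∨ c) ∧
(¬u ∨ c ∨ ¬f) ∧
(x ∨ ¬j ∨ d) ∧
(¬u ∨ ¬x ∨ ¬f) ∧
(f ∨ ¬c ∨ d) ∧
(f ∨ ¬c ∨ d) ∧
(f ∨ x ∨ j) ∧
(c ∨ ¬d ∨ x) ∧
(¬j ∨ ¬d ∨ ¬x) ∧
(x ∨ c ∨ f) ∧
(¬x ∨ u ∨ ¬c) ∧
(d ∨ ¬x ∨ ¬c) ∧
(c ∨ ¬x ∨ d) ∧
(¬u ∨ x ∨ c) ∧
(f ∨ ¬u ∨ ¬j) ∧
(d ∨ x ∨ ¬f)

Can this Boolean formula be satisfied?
Yes

Yes, the formula is satisfiable.

One satisfying assignment is: x=True, f=False, j=False, u=True, d=True, c=False

Verification: With this assignment, all 24 clauses evaluate to true.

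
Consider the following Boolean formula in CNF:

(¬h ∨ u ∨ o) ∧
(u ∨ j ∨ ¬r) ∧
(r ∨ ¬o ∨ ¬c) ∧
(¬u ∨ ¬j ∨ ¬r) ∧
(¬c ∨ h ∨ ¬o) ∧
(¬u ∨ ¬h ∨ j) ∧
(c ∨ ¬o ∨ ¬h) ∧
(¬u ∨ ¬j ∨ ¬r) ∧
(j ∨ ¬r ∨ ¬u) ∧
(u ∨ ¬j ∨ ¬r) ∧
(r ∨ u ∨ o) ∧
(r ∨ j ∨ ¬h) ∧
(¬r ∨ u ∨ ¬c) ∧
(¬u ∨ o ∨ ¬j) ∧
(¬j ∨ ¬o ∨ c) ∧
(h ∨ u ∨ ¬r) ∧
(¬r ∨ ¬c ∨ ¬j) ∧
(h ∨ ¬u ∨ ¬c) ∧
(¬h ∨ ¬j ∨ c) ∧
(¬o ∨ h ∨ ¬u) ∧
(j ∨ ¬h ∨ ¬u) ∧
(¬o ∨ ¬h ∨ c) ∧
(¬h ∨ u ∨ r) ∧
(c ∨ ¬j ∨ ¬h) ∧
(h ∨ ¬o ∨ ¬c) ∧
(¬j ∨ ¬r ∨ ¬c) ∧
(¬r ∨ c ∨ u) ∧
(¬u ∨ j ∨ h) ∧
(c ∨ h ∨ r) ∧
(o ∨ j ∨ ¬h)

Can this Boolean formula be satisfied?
No

No, the formula is not satisfiable.

No assignment of truth values to the variables can make all 30 clauses true simultaneously.

The formula is UNSAT (unsatisfiable).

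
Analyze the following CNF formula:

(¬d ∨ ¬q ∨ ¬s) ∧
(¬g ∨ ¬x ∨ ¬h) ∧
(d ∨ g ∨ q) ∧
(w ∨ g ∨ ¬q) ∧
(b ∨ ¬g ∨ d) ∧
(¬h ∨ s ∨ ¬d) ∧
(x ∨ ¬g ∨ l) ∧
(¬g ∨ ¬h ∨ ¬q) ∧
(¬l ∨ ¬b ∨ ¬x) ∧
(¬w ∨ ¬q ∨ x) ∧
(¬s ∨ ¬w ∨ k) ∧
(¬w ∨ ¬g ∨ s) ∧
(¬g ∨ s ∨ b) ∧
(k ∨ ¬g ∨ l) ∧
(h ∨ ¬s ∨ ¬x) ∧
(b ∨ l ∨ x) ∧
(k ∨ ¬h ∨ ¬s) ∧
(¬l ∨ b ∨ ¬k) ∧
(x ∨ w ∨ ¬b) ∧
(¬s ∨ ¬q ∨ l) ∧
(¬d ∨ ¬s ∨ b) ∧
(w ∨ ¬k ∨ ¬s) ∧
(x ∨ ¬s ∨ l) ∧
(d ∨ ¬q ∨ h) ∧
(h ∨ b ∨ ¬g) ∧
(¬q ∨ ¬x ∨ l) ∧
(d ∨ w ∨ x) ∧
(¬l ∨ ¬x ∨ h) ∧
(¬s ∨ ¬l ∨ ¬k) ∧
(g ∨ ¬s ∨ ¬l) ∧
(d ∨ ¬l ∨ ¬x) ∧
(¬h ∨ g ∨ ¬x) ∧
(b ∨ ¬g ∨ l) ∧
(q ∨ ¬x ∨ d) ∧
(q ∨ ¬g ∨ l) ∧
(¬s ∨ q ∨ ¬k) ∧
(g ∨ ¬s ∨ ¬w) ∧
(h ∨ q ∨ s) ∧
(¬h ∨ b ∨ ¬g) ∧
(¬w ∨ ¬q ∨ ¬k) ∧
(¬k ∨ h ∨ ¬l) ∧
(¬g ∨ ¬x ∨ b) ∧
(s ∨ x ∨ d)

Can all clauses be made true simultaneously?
No

No, the formula is not satisfiable.

No assignment of truth values to the variables can make all 43 clauses true simultaneously.

The formula is UNSAT (unsatisfiable).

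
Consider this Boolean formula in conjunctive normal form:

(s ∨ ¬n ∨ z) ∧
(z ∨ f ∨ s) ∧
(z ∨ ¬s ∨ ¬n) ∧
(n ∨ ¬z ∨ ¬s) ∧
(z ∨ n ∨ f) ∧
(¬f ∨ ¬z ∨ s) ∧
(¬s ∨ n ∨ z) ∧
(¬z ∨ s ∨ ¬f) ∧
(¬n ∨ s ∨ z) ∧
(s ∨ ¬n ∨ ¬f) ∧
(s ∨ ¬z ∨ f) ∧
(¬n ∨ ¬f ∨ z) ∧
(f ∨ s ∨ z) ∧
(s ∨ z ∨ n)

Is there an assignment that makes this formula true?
Yes

Yes, the formula is satisfiable.

One satisfying assignment is: s=True, f=False, n=True, z=True

Verification: With this assignment, all 14 clauses evaluate to true.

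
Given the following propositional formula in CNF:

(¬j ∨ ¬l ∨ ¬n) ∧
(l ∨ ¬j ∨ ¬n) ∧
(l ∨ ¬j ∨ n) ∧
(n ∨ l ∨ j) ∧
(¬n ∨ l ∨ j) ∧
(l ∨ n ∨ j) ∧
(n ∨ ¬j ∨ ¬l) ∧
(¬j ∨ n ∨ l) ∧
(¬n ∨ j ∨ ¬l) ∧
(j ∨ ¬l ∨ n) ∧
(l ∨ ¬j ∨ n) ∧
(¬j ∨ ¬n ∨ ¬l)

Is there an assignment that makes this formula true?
No

No, the formula is not satisfiable.

No assignment of truth values to the variables can make all 12 clauses true simultaneously.

The formula is UNSAT (unsatisfiable).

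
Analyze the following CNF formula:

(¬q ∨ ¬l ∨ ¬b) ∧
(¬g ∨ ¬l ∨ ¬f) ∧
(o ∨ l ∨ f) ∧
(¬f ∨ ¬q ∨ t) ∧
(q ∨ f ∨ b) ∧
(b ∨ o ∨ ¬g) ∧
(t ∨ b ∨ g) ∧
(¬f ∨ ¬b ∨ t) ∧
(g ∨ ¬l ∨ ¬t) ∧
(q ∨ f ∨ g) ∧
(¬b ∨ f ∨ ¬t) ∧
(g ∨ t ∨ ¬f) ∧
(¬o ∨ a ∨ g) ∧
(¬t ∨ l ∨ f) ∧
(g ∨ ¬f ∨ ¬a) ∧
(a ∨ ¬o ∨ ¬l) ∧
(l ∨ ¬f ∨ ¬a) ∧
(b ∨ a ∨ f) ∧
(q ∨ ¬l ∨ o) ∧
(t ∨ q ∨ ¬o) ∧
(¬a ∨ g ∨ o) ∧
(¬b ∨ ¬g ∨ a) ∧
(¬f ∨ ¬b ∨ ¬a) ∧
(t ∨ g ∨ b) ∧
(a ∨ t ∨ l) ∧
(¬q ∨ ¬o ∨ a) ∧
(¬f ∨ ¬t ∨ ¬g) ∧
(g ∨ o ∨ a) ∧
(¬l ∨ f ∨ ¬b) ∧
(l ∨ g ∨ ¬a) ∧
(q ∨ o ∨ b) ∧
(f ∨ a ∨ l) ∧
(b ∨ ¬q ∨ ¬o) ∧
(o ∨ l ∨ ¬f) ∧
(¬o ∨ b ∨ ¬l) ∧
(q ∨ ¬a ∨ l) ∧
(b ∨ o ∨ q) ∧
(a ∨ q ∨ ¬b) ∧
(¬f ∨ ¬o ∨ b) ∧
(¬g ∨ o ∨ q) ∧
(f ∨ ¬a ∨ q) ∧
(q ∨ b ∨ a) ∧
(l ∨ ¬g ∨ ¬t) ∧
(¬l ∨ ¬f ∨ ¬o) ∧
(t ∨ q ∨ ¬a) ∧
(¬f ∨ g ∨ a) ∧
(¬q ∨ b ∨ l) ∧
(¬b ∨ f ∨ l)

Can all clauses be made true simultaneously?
No

No, the formula is not satisfiable.

No assignment of truth values to the variables can make all 48 clauses true simultaneously.

The formula is UNSAT (unsatisfiable).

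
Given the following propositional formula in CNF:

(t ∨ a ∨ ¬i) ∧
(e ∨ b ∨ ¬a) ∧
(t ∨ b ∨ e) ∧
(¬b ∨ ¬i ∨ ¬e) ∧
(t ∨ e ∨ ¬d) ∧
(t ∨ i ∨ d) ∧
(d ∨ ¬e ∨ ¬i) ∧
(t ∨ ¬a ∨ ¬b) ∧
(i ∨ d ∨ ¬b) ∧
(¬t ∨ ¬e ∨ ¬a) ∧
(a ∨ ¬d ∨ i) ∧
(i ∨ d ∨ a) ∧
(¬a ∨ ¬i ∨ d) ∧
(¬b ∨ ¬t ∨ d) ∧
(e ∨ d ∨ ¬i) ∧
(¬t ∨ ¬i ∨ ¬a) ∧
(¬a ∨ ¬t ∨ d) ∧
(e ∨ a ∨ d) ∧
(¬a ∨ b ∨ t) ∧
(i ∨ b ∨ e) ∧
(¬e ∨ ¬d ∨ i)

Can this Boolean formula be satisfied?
Yes

Yes, the formula is satisfiable.

One satisfying assignment is: t=True, a=True, i=False, b=True, e=False, d=True

Verification: With this assignment, all 21 clauses evaluate to true.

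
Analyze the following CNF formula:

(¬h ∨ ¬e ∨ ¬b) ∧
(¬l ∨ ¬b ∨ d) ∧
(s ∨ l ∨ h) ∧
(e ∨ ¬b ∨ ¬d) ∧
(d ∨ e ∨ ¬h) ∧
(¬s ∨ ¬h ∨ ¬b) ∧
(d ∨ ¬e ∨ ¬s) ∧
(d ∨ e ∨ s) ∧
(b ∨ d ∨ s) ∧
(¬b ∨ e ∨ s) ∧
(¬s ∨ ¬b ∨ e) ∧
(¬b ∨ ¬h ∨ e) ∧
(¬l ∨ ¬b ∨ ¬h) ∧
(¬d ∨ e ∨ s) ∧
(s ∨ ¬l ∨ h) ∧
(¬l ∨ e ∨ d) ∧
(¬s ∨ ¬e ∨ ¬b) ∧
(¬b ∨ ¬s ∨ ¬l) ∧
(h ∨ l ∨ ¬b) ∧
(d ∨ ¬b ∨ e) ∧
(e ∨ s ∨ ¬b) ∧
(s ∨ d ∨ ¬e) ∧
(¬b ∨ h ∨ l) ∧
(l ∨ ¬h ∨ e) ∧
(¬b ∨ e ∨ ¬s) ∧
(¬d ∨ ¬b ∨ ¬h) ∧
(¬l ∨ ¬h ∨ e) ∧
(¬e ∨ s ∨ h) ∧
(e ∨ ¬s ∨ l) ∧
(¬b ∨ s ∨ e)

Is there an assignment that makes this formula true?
Yes

Yes, the formula is satisfiable.

One satisfying assignment is: e=True, b=False, h=True, s=False, d=True, l=False

Verification: With this assignment, all 30 clauses evaluate to true.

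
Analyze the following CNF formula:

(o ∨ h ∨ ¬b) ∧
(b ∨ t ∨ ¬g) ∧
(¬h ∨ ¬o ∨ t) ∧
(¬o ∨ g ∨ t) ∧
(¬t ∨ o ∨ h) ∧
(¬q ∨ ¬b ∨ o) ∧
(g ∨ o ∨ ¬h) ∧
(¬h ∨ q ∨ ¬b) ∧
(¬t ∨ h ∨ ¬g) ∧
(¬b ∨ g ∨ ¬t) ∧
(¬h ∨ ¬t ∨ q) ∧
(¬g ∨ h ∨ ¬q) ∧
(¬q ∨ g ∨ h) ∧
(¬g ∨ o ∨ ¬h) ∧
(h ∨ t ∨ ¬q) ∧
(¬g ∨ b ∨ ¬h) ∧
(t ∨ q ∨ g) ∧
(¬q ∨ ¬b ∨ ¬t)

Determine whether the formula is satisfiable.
Yes

Yes, the formula is satisfiable.

One satisfying assignment is: h=False, b=False, g=False, t=True, o=True, q=False

Verification: With this assignment, all 18 clauses evaluate to true.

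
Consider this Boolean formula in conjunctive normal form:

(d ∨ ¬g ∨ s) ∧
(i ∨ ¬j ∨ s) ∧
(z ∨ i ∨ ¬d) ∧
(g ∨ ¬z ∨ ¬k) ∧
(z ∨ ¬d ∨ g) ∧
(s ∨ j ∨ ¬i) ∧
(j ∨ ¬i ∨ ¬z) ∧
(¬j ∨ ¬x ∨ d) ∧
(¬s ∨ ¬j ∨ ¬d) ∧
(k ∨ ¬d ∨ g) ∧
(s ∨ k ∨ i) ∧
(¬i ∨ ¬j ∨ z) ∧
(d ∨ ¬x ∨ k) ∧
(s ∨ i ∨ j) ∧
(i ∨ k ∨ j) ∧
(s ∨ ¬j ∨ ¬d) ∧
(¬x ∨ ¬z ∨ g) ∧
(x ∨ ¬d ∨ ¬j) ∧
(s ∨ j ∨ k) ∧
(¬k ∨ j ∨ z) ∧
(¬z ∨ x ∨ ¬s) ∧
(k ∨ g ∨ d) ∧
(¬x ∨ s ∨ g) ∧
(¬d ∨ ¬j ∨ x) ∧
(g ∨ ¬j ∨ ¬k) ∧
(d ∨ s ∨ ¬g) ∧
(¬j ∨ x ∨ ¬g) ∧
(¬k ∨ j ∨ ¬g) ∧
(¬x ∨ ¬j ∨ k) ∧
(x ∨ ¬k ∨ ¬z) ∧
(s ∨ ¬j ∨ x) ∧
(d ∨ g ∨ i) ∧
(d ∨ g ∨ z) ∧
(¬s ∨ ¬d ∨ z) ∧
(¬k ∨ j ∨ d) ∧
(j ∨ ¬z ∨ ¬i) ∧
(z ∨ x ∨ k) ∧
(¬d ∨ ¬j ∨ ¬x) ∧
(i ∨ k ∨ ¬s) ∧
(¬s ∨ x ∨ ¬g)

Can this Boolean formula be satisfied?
No

No, the formula is not satisfiable.

No assignment of truth values to the variables can make all 40 clauses true simultaneously.

The formula is UNSAT (unsatisfiable).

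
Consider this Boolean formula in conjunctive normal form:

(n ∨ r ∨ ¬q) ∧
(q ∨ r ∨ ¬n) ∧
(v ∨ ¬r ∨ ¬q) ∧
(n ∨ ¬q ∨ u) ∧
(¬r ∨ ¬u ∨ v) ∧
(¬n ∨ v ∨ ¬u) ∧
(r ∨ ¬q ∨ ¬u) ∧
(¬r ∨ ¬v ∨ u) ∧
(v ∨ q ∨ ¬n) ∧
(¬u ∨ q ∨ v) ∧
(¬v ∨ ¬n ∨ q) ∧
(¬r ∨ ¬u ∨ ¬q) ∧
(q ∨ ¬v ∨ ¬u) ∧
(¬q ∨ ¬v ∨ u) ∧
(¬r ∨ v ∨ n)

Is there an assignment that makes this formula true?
Yes

Yes, the formula is satisfiable.

One satisfying assignment is: r=False, u=False, n=False, v=False, q=False

Verification: With this assignment, all 15 clauses evaluate to true.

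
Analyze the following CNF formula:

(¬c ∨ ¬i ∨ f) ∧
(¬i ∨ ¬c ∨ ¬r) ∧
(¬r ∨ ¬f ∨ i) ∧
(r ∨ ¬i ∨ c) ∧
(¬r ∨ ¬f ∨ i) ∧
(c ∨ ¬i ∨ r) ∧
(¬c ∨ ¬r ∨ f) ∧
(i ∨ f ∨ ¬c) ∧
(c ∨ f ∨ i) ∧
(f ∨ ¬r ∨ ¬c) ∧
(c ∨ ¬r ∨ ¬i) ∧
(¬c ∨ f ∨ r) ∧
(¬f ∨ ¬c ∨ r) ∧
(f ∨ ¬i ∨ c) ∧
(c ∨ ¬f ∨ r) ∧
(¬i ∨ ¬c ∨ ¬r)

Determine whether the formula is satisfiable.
No

No, the formula is not satisfiable.

No assignment of truth values to the variables can make all 16 clauses true simultaneously.

The formula is UNSAT (unsatisfiable).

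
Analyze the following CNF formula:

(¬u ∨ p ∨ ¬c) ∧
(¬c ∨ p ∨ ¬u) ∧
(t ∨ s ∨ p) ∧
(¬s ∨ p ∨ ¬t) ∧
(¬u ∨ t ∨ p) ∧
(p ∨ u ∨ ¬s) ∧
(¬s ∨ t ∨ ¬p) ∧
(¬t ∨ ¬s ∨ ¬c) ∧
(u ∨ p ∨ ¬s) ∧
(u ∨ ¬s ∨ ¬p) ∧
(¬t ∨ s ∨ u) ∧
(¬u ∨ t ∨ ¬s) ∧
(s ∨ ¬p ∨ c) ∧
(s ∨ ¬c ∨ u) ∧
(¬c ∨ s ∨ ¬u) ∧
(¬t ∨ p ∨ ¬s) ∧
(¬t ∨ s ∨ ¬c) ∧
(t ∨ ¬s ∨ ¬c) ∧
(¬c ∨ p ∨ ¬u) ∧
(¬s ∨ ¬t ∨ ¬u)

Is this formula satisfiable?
Yes

Yes, the formula is satisfiable.

One satisfying assignment is: s=False, c=False, p=False, u=True, t=True

Verification: With this assignment, all 20 clauses evaluate to true.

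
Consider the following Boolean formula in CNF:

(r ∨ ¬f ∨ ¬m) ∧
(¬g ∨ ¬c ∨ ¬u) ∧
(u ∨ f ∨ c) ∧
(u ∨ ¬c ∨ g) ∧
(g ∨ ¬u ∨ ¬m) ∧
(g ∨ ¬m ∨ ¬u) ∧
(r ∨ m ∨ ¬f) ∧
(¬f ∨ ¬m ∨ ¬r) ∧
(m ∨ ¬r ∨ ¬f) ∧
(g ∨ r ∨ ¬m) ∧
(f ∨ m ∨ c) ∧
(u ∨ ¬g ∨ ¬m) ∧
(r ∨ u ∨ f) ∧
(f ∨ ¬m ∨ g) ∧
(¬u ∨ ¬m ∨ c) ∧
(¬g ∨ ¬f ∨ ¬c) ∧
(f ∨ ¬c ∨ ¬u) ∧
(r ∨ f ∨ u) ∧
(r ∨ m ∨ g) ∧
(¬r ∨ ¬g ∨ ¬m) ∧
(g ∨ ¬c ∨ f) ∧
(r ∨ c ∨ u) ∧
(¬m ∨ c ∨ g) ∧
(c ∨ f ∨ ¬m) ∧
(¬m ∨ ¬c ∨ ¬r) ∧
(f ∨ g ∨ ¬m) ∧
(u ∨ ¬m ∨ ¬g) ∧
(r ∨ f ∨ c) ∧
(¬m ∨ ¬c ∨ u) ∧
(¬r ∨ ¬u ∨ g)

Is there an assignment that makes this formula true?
Yes

Yes, the formula is satisfiable.

One satisfying assignment is: u=False, f=False, c=True, g=True, r=True, m=False

Verification: With this assignment, all 30 clauses evaluate to true.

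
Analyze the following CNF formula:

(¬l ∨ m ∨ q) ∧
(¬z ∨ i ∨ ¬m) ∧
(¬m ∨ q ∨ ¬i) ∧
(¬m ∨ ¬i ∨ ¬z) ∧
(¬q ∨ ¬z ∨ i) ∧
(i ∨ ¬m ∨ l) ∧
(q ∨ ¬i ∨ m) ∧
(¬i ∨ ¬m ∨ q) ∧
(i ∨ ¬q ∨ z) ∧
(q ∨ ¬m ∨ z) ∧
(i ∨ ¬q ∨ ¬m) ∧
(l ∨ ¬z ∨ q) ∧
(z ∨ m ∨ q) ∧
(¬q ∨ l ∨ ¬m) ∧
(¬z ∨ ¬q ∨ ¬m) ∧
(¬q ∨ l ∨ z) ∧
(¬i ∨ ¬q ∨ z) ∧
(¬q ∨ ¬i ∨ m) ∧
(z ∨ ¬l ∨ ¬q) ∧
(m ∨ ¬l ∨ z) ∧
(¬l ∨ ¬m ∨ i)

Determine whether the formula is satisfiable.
No

No, the formula is not satisfiable.

No assignment of truth values to the variables can make all 21 clauses true simultaneously.

The formula is UNSAT (unsatisfiable).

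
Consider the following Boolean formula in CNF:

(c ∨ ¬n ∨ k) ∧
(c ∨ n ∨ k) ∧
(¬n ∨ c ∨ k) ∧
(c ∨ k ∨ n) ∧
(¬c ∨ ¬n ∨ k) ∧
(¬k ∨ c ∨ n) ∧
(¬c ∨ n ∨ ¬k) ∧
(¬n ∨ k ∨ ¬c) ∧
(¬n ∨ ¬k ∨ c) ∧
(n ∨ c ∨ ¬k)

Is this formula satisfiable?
Yes

Yes, the formula is satisfiable.

One satisfying assignment is: n=False, k=False, c=True

Verification: With this assignment, all 10 clauses evaluate to true.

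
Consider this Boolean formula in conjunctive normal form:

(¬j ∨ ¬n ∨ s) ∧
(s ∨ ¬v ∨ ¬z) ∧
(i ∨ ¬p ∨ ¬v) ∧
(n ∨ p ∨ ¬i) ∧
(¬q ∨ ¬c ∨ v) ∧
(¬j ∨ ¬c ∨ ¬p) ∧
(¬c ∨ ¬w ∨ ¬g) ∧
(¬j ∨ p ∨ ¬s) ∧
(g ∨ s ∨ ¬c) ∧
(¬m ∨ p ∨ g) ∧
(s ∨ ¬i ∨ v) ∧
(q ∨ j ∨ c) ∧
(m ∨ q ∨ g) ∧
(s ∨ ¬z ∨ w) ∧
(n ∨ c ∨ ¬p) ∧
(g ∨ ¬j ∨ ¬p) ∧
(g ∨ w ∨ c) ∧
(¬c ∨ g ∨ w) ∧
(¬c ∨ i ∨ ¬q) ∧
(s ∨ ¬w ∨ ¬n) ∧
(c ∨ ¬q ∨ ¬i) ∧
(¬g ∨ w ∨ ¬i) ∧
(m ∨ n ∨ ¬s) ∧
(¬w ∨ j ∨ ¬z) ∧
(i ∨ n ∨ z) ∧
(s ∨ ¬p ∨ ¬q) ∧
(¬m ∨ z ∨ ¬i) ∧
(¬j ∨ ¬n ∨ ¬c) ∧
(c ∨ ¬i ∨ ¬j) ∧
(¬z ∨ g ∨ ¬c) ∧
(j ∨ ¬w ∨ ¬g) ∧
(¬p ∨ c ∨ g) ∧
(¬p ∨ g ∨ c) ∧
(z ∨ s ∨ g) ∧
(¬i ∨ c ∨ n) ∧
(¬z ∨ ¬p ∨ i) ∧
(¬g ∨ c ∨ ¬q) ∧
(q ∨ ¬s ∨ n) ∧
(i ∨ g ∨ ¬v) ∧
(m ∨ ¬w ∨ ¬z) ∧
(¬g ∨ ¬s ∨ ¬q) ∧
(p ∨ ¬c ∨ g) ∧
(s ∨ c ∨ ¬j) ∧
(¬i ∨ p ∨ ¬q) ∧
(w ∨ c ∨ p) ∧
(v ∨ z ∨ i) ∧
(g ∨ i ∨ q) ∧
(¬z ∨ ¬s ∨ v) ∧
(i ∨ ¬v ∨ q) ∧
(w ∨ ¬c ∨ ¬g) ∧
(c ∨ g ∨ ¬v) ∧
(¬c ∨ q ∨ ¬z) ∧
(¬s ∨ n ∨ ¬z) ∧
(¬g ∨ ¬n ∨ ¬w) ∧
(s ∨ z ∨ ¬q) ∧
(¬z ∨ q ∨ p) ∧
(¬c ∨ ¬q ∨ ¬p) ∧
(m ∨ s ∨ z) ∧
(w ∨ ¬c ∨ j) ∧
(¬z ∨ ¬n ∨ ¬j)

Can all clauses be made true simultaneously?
No

No, the formula is not satisfiable.

No assignment of truth values to the variables can make all 60 clauses true simultaneously.

The formula is UNSAT (unsatisfiable).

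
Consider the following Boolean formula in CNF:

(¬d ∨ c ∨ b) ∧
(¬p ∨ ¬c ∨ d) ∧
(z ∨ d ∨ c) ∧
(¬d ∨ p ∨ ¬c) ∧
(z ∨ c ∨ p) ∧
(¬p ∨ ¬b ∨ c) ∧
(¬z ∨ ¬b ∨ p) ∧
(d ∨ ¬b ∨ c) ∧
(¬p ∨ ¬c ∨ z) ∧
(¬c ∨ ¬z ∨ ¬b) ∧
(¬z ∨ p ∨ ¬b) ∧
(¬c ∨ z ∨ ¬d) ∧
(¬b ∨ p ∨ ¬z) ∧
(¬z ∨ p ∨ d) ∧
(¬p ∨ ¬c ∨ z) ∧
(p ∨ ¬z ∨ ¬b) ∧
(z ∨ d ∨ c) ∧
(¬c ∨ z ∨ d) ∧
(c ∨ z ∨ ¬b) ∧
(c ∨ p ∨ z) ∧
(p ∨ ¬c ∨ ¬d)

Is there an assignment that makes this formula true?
Yes

Yes, the formula is satisfiable.

One satisfying assignment is: z=True, b=False, d=False, c=False, p=True

Verification: With this assignment, all 21 clauses evaluate to true.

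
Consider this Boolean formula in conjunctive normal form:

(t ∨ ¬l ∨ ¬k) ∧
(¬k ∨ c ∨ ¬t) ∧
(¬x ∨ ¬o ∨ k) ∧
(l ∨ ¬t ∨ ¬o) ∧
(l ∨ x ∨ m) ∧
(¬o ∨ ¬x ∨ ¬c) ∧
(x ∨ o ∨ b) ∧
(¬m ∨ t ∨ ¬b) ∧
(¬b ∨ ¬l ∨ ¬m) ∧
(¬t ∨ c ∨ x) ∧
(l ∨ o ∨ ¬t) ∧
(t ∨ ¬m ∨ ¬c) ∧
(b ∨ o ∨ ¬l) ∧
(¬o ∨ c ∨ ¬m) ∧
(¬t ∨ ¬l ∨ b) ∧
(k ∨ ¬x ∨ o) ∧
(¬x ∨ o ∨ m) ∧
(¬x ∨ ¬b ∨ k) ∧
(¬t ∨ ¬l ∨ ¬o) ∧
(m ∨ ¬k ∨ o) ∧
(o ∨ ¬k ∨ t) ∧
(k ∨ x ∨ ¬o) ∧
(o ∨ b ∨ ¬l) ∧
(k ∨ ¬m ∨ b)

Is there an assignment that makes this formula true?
Yes

Yes, the formula is satisfiable.

One satisfying assignment is: o=False, l=True, c=True, x=False, b=True, t=True, k=False, m=False

Verification: With this assignment, all 24 clauses evaluate to true.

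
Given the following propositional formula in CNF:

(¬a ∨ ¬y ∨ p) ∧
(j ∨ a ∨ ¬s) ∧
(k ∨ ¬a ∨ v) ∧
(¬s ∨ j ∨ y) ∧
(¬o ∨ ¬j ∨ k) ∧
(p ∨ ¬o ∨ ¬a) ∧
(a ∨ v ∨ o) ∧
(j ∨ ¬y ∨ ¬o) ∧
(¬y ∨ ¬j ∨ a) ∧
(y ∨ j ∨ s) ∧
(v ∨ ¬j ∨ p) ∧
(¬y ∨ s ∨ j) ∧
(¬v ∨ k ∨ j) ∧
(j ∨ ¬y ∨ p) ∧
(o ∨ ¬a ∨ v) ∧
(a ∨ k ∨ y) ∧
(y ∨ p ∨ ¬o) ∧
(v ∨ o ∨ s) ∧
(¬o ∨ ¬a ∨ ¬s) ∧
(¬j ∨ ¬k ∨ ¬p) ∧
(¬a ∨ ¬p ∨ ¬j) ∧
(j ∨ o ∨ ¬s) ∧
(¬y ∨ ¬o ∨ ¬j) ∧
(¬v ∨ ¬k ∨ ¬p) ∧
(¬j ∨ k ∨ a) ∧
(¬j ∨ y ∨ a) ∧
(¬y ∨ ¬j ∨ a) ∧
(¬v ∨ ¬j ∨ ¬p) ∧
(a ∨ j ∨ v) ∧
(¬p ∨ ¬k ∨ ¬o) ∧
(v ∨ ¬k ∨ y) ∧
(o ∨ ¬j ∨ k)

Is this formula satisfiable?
Yes

Yes, the formula is satisfiable.

One satisfying assignment is: o=False, s=True, j=True, p=False, y=False, a=True, v=True, k=True

Verification: With this assignment, all 32 clauses evaluate to true.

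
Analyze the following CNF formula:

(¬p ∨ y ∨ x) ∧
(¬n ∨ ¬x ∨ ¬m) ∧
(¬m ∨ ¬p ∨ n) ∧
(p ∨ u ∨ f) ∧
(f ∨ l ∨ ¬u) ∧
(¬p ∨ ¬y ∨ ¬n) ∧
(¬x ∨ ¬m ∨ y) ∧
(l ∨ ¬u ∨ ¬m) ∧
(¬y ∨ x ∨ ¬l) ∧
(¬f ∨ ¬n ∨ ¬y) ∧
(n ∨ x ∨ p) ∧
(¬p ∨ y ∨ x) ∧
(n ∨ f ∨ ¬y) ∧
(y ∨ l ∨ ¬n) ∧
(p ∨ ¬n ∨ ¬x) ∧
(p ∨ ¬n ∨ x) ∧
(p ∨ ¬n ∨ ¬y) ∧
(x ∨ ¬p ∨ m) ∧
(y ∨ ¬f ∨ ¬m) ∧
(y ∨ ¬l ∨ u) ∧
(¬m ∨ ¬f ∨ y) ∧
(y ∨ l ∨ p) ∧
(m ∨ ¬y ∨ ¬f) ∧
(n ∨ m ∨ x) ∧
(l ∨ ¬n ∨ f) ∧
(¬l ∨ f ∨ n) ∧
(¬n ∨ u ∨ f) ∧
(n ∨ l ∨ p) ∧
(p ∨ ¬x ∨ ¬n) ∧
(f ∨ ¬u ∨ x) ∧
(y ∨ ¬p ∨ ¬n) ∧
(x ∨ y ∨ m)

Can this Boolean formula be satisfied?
Yes

Yes, the formula is satisfiable.

One satisfying assignment is: n=False, u=False, m=False, l=False, f=False, x=True, y=False, p=True

Verification: With this assignment, all 32 clauses evaluate to true.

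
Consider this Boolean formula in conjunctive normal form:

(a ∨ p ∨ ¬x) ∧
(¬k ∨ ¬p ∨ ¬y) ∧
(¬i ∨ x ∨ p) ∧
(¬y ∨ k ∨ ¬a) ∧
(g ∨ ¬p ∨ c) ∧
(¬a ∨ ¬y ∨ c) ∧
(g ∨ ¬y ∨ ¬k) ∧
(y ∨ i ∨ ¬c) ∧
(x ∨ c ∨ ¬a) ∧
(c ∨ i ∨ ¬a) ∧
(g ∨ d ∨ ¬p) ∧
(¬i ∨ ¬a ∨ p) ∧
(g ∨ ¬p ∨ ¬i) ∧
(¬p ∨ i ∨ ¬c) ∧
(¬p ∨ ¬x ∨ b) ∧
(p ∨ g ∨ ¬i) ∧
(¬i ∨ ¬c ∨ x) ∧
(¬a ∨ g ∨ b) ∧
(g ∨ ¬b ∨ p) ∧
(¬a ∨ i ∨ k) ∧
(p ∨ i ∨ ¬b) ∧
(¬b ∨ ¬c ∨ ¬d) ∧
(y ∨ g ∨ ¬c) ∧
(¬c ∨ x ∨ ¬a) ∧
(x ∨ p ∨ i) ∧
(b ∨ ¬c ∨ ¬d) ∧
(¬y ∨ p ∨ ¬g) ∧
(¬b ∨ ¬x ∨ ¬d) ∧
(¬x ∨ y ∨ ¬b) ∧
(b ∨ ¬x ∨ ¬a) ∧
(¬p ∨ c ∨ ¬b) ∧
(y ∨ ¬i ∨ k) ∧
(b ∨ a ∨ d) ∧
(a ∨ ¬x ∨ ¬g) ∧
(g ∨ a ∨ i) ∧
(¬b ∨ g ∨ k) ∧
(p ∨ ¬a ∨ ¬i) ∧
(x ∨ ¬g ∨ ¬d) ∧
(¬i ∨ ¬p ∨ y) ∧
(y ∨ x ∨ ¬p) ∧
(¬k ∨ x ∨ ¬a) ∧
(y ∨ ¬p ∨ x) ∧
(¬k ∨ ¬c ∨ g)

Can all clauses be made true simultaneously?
No

No, the formula is not satisfiable.

No assignment of truth values to the variables can make all 43 clauses true simultaneously.

The formula is UNSAT (unsatisfiable).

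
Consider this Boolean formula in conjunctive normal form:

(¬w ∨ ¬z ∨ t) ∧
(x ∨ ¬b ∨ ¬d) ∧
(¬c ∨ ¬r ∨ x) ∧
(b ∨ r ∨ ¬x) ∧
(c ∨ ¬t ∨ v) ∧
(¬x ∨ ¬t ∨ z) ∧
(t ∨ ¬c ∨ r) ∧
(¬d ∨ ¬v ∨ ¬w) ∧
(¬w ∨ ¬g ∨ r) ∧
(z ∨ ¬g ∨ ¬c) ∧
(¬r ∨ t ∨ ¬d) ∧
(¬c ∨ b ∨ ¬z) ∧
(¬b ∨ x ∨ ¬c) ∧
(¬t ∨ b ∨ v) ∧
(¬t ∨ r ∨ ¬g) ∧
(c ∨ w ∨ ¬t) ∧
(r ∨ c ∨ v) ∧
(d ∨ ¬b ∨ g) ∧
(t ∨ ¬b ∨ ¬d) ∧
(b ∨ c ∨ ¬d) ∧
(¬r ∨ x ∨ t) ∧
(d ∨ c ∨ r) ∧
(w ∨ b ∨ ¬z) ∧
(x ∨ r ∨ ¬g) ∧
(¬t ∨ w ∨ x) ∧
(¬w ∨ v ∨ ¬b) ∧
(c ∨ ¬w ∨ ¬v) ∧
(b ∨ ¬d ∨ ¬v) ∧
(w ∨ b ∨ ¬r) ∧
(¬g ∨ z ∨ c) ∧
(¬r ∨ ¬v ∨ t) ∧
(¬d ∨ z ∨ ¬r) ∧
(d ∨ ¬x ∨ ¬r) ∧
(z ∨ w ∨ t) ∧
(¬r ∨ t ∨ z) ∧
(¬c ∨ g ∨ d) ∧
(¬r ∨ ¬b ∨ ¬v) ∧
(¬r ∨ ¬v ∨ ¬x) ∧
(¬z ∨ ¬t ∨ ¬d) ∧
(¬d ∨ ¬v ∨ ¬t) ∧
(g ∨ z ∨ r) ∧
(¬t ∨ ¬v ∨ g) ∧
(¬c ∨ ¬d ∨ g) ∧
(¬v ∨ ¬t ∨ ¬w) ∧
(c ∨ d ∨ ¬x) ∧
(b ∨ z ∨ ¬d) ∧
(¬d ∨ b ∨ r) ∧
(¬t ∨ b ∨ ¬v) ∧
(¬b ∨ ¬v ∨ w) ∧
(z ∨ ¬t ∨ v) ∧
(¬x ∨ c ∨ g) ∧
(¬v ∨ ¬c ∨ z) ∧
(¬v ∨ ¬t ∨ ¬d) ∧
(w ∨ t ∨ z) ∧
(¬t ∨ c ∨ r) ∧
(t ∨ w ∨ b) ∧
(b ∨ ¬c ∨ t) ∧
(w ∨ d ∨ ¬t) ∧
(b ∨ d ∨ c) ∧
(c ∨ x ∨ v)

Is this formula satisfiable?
No

No, the formula is not satisfiable.

No assignment of truth values to the variables can make all 60 clauses true simultaneously.

The formula is UNSAT (unsatisfiable).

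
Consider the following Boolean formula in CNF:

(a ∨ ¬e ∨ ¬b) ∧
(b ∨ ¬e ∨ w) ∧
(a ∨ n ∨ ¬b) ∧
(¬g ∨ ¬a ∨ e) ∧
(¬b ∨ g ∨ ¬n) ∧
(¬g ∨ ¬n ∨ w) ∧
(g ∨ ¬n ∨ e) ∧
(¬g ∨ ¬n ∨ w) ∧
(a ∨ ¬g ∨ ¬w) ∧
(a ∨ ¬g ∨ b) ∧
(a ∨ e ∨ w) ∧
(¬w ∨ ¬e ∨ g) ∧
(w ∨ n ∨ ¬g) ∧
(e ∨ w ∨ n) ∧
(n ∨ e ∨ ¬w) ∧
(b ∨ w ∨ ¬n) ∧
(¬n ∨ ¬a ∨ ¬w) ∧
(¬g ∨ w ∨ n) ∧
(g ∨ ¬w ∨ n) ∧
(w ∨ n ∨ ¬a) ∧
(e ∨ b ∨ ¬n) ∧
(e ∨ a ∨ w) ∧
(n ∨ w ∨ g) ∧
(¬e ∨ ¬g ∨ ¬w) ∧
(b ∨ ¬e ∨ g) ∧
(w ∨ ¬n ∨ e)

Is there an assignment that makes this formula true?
No

No, the formula is not satisfiable.

No assignment of truth values to the variables can make all 26 clauses true simultaneously.

The formula is UNSAT (unsatisfiable).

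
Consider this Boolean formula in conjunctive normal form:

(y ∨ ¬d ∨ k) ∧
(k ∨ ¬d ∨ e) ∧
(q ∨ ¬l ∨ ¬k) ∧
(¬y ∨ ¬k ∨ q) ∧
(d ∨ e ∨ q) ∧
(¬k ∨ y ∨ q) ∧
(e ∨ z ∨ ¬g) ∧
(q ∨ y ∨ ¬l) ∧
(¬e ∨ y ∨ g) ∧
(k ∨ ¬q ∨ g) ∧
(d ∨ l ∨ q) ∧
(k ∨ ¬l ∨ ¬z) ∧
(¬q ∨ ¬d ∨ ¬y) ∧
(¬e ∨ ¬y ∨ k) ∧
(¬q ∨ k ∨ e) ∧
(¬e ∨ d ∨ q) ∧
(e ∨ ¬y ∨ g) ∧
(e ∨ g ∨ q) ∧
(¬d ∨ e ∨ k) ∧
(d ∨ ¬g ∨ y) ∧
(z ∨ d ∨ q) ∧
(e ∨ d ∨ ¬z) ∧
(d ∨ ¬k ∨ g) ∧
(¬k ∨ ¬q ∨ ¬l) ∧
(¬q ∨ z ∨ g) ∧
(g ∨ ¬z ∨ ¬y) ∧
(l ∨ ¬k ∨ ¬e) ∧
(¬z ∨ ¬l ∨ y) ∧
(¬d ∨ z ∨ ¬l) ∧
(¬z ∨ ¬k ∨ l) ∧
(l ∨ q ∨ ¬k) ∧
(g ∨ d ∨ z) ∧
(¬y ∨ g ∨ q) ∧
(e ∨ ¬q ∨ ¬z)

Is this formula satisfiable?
No

No, the formula is not satisfiable.

No assignment of truth values to the variables can make all 34 clauses true simultaneously.

The formula is UNSAT (unsatisfiable).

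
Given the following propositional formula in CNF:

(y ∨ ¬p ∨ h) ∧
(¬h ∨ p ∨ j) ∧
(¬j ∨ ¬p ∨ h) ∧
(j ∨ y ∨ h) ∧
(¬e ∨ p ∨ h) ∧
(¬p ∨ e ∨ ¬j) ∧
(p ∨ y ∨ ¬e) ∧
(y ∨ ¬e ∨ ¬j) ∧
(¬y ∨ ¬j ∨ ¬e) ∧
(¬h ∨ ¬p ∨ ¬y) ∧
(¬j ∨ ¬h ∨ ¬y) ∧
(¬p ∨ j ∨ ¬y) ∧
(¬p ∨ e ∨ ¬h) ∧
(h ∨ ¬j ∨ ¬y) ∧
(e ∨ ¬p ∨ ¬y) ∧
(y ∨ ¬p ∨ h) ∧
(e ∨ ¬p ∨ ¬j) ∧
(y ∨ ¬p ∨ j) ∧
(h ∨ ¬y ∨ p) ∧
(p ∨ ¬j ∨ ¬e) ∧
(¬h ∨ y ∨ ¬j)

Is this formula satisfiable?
Yes

Yes, the formula is satisfiable.

One satisfying assignment is: p=False, j=True, h=False, e=False, y=False

Verification: With this assignment, all 21 clauses evaluate to true.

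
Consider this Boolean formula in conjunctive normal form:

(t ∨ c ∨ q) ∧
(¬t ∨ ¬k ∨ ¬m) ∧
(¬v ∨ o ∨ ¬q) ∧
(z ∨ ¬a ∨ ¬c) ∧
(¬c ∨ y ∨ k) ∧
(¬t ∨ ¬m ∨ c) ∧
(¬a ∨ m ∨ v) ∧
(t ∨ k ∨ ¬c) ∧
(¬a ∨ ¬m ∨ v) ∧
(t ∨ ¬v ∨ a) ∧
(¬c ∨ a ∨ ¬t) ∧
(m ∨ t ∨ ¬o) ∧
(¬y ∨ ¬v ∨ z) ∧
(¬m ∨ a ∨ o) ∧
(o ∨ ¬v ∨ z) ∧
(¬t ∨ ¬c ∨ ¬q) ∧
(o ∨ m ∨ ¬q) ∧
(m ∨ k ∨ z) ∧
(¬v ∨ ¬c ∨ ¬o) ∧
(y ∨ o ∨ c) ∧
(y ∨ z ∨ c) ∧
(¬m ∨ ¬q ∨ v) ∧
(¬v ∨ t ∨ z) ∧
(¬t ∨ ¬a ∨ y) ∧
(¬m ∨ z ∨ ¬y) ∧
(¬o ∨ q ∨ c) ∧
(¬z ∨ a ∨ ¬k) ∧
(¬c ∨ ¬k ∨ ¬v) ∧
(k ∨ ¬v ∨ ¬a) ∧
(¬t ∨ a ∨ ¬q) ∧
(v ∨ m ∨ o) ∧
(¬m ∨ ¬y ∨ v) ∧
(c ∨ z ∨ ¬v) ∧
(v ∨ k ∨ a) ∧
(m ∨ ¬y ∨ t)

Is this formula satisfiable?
Yes

Yes, the formula is satisfiable.

One satisfying assignment is: y=False, c=True, m=True, q=False, a=False, v=False, k=True, t=False, o=True, z=False

Verification: With this assignment, all 35 clauses evaluate to true.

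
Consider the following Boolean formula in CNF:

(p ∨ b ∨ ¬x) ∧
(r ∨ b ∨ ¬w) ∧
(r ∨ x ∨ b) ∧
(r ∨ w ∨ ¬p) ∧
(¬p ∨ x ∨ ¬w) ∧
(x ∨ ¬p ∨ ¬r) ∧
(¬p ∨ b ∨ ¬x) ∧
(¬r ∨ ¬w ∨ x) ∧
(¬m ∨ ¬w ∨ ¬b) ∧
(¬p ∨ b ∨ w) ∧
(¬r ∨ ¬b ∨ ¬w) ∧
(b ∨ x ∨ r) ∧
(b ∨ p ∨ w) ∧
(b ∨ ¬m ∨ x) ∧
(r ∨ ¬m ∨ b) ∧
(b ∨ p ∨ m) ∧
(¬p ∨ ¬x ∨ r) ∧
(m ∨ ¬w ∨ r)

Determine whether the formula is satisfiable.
Yes

Yes, the formula is satisfiable.

One satisfying assignment is: x=False, m=False, p=False, r=False, b=True, w=False

Verification: With this assignment, all 18 clauses evaluate to true.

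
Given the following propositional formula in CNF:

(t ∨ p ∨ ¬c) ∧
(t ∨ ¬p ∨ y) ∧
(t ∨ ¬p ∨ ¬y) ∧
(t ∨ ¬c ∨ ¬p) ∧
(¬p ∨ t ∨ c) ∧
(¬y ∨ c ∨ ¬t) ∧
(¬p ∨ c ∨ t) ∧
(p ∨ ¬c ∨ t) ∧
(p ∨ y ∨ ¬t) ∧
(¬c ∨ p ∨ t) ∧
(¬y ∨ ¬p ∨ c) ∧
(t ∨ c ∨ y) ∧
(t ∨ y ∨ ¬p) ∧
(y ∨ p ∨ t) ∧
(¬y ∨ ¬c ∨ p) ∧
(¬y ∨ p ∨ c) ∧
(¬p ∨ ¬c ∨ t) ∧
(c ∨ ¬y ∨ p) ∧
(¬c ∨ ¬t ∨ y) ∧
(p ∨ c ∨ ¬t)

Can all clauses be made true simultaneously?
Yes

Yes, the formula is satisfiable.

One satisfying assignment is: p=True, c=False, t=True, y=False

Verification: With this assignment, all 20 clauses evaluate to true.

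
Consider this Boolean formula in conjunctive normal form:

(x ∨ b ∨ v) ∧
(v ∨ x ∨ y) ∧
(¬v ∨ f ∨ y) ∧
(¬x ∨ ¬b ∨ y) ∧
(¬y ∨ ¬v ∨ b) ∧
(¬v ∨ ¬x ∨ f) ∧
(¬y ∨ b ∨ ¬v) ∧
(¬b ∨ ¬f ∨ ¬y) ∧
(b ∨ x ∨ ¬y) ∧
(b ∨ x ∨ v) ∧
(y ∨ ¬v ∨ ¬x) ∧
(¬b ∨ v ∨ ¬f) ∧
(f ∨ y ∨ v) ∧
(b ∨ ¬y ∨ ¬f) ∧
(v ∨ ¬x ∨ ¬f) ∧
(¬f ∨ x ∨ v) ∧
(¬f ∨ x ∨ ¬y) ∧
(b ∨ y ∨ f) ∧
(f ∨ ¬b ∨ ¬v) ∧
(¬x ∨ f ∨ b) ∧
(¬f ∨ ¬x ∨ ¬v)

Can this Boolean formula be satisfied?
Yes

Yes, the formula is satisfiable.

One satisfying assignment is: v=False, b=True, f=False, y=True, x=False

Verification: With this assignment, all 21 clauses evaluate to true.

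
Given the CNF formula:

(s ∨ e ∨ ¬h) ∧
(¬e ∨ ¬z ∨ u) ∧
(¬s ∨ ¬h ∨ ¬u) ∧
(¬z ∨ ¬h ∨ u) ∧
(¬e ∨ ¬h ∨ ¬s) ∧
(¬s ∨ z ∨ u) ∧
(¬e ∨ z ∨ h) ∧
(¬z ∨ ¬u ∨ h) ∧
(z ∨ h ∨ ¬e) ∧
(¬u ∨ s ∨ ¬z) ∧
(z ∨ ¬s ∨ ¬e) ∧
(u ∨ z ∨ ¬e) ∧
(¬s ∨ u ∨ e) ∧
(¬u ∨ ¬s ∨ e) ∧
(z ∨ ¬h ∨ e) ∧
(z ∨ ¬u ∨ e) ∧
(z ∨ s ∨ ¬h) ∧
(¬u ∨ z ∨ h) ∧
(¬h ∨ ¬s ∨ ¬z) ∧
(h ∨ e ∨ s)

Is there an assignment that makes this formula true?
No

No, the formula is not satisfiable.

No assignment of truth values to the variables can make all 20 clauses true simultaneously.

The formula is UNSAT (unsatisfiable).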